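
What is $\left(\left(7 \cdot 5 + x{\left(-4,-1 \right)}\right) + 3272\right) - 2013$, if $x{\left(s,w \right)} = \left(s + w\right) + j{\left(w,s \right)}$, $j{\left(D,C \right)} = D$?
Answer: $1288$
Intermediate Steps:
$x{\left(s,w \right)} = s + 2 w$ ($x{\left(s,w \right)} = \left(s + w\right) + w = s + 2 w$)
$\left(\left(7 \cdot 5 + x{\left(-4,-1 \right)}\right) + 3272\right) - 2013 = \left(\left(7 \cdot 5 + \left(-4 + 2 \left(-1\right)\right)\right) + 3272\right) - 2013 = \left(\left(35 - 6\right) + 3272\right) - 2013 = \left(29 + 3272\right) - 2013 = 3301 - 2013 = 1288$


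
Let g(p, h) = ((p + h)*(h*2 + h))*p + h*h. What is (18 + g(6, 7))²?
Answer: 2907025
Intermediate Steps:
g(p, h) = h² + 3*h*p*(h + p) (g(p, h) = ((h + p)*(2*h + h))*p + h² = ((h + p)*(3*h))*p + h² = (3*h*(h + p))*p + h² = 3*h*p*(h + p) + h² = h² + 3*h*p*(h + p))
(18 + g(6, 7))² = (18 + 7*(7 + 3*6² + 3*7*6))² = (18 + 7*(7 + 3*36 + 126))² = (18 + 7*(7 + 108 + 126))² = (18 + 7*241)² = (18 + 1687)² = 1705² = 2907025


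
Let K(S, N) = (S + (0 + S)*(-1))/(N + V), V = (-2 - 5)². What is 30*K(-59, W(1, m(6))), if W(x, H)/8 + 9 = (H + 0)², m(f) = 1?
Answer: 0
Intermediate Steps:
V = 49 (V = (-7)² = 49)
W(x, H) = -72 + 8*H² (W(x, H) = -72 + 8*(H + 0)² = -72 + 8*H²)
K(S, N) = 0 (K(S, N) = (S + (0 + S)*(-1))/(N + 49) = (S + S*(-1))/(49 + N) = (S - S)/(49 + N) = 0/(49 + N) = 0)
30*K(-59, W(1, m(6))) = 30*0 = 0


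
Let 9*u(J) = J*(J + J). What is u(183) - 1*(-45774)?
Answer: 53216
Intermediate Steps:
u(J) = 2*J²/9 (u(J) = (J*(J + J))/9 = (J*(2*J))/9 = (2*J²)/9 = 2*J²/9)
u(183) - 1*(-45774) = (2/9)*183² - 1*(-45774) = (2/9)*33489 + 45774 = 7442 + 45774 = 53216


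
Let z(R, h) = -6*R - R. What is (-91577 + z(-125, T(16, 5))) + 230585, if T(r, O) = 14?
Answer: 139883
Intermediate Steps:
z(R, h) = -7*R
(-91577 + z(-125, T(16, 5))) + 230585 = (-91577 - 7*(-125)) + 230585 = (-91577 + 875) + 230585 = -90702 + 230585 = 139883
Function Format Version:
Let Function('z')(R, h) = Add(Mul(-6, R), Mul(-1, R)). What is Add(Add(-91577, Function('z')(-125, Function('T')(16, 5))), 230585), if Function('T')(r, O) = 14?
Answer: 139883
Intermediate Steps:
Function('z')(R, h) = Mul(-7, R)
Add(Add(-91577, Function('z')(-125, Function('T')(16, 5))), 230585) = Add(Add(-91577, Mul(-7, -125)), 230585) = Add(Add(-91577, 875), 230585) = Add(-90702, 230585) = 139883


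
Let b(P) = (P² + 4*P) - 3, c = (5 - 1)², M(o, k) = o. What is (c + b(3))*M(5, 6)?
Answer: 170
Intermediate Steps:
c = 16 (c = 4² = 16)
b(P) = -3 + P² + 4*P
(c + b(3))*M(5, 6) = (16 + (-3 + 3² + 4*3))*5 = (16 + (-3 + 9 + 12))*5 = (16 + 18)*5 = 34*5 = 170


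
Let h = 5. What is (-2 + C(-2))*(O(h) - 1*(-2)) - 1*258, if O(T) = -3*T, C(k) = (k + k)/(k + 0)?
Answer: -258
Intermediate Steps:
C(k) = 2 (C(k) = (2*k)/k = 2)
(-2 + C(-2))*(O(h) - 1*(-2)) - 1*258 = (-2 + 2)*(-3*5 - 1*(-2)) - 1*258 = 0*(-15 + 2) - 258 = 0*(-13) - 258 = 0 - 258 = -258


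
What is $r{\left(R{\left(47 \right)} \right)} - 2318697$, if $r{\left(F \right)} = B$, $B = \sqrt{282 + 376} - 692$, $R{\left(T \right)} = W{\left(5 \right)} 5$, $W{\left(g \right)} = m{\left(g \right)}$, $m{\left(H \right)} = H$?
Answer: $-2319389 + \sqrt{658} \approx -2.3194 \cdot 10^{6}$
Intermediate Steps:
$W{\left(g \right)} = g$
$R{\left(T \right)} = 25$ ($R{\left(T \right)} = 5 \cdot 5 = 25$)
$B = -692 + \sqrt{658}$ ($B = \sqrt{658} - 692 = -692 + \sqrt{658} \approx -666.35$)
$r{\left(F \right)} = -692 + \sqrt{658}$
$r{\left(R{\left(47 \right)} \right)} - 2318697 = \left(-692 + \sqrt{658}\right) - 2318697 = -2319389 + \sqrt{658}$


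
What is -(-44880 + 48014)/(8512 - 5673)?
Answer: -3134/2839 ≈ -1.1039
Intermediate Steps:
-(-44880 + 48014)/(8512 - 5673) = -3134/2839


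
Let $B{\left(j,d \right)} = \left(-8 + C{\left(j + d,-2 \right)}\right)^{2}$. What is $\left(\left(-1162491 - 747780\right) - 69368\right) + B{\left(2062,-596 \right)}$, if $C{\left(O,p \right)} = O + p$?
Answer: $140297$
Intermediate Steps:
$B{\left(j,d \right)} = \left(-10 + d + j\right)^{2}$ ($B{\left(j,d \right)} = \left(-8 - \left(2 - d - j\right)\right)^{2} = \left(-8 + \left(-2 + d + j\right)\right)^{2} = \left(-10 + d + j\right)^{2}$)
$\left(\left(-1162491 - 747780\right) - 69368\right) + B{\left(2062,-596 \right)} = \left(\left(-1162491 - 747780\right) - 69368\right) + \left(-10 - 596 + 2062\right)^{2} = \left(-1910271 - 69368\right) + 1456^{2} = -1979639 + 2119936 = 140297$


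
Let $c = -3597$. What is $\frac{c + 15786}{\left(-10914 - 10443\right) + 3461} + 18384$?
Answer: $\frac{328987875}{17896} \approx 18383.0$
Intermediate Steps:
$\frac{c + 15786}{\left(-10914 - 10443\right) + 3461} + 18384 = \frac{-3597 + 15786}{\left(-10914 - 10443\right) + 3461} + 18384 = \frac{12189}{-21357 + 3461} + 18384 = \frac{12189}{-17896} + 18384 = 12189 \left(- \frac{1}{17896}\right) + 18384 = - \frac{12189}{17896} + 18384 = \frac{328987875}{17896}$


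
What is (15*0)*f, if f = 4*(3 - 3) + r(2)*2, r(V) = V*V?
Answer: 0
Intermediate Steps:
r(V) = V²
f = 8 (f = 4*(3 - 3) + 2²*2 = 4*0 + 4*2 = 0 + 8 = 8)
(15*0)*f = (15*0)*8 = 0*8 = 0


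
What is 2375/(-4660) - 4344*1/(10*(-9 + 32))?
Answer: -2078929/107180 ≈ -19.397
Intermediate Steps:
2375/(-4660) - 4344*1/(10*(-9 + 32)) = 2375*(-1/4660) - 4344/(10*23) = -475/932 - 4344/230 = -475/932 - 4344*1/230 = -475/932 - 2172/115 = -2078929/107180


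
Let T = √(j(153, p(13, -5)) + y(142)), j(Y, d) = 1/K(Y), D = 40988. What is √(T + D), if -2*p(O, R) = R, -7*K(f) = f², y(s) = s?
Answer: √(106609788 + 17*√3324071)/51 ≈ 202.48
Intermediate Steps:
K(f) = -f²/7
p(O, R) = -R/2
j(Y, d) = -7/Y² (j(Y, d) = 1/(-Y²/7) = -7/Y²)
T = √3324071/153 (T = √(-7/153² + 142) = √(-7*1/23409 + 142) = √(-7/23409 + 142) = √(3324071/23409) = √3324071/153 ≈ 11.916)
√(T + D) = √(√3324071/153 + 40988) = √(40988 + √3324071/153)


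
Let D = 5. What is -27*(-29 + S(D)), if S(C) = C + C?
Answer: 513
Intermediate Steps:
S(C) = 2*C
-27*(-29 + S(D)) = -27*(-29 + 2*5) = -27*(-29 + 10) = -27*(-19) = 513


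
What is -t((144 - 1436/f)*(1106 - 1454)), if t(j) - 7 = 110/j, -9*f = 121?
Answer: -36957209/5280552 ≈ -6.9987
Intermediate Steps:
f = -121/9 (f = -1/9*121 = -121/9 ≈ -13.444)
t(j) = 7 + 110/j
-t((144 - 1436/f)*(1106 - 1454)) = -(7 + 110/(((144 - 1436/(-121/9))*(1106 - 1454)))) = -(7 + 110/(((144 - 1436*(-9/121))*(-348)))) = -(7 + 110/(((144 + 12924/121)*(-348)))) = -(7 + 110/(((30348/121)*(-348)))) = -(7 + 110/(-10561104/121)) = -(7 + 110*(-121/10561104)) = -(7 - 6655/5280552) = -1*36957209/5280552 = -36957209/5280552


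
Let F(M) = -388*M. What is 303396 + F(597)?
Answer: 71760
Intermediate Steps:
303396 + F(597) = 303396 - 388*597 = 303396 - 231636 = 71760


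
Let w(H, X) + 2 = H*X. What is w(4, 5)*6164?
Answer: 110952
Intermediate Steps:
w(H, X) = -2 + H*X
w(4, 5)*6164 = (-2 + 4*5)*6164 = (-2 + 20)*6164 = 18*6164 = 110952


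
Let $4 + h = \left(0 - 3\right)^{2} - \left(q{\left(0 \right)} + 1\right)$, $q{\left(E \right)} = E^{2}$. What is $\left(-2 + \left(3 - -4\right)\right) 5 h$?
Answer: $100$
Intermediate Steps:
$h = 4$ ($h = -4 + \left(\left(0 - 3\right)^{2} - \left(0^{2} + 1\right)\right) = -4 + \left(\left(-3\right)^{2} - \left(0 + 1\right)\right) = -4 + \left(9 - 1\right) = -4 + 8 = 4$)
$\left(-2 + \left(3 - -4\right)\right) 5 h = \left(-2 + \left(3 - -4\right)\right) 5 \cdot 4 = \left(-2 + \left(3 + 4\right)\right) 5 \cdot 4 = \left(-2 + 7\right) 5 \cdot 4 = 5 \cdot 5 \cdot 4 = 25 \cdot 4 = 100$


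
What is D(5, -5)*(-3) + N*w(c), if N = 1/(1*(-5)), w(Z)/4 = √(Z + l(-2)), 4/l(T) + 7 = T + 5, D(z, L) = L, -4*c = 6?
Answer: 15 - 2*I*√10/5 ≈ 15.0 - 1.2649*I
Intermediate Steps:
c = -3/2 (c = -¼*6 = -3/2 ≈ -1.5000)
l(T) = 4/(-2 + T) (l(T) = 4/(-7 + (T + 5)) = 4/(-7 + (5 + T)) = 4/(-2 + T))
w(Z) = 4*√(-1 + Z) (w(Z) = 4*√(Z + 4/(-2 - 2)) = 4*√(Z + 4/(-4)) = 4*√(Z + 4*(-¼)) = 4*√(Z - 1) = 4*√(-1 + Z))
N = -⅕ (N = 1/(-5) = -⅕ ≈ -0.20000)
D(5, -5)*(-3) + N*w(c) = -5*(-3) - 4*√(-1 - 3/2)/5 = 15 - 4*√(-5/2)/5 = 15 - 4*I*√10/2/5 = 15 - 2*I*√10/5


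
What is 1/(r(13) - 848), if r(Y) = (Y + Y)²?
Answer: -1/172 ≈ -0.0058140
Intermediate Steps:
r(Y) = 4*Y² (r(Y) = (2*Y)² = 4*Y²)
1/(r(13) - 848) = 1/(4*13² - 848) = 1/(4*169 - 848) = 1/(676 - 848) = 1/(-172) = -1/172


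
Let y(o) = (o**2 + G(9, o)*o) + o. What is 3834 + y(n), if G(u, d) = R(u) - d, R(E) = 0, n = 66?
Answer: 3900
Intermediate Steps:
G(u, d) = -d (G(u, d) = 0 - d = -d)
y(o) = o (y(o) = (o**2 + (-o)*o) + o = (o**2 - o**2) + o = 0 + o = o)
3834 + y(n) = 3834 + 66 = 3900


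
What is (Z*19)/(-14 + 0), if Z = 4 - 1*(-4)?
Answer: -76/7 ≈ -10.857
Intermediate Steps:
Z = 8 (Z = 4 + 4 = 8)
(Z*19)/(-14 + 0) = (8*19)/(-14 + 0) = 152/(-14) = 152*(-1/14) = -76/7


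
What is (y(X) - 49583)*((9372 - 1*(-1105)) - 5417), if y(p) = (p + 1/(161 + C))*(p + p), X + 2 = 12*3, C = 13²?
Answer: -717570652/3 ≈ -2.3919e+8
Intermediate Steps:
C = 169
X = 34 (X = -2 + 12*3 = -2 + 36 = 34)
y(p) = 2*p*(1/330 + p) (y(p) = (p + 1/(161 + 169))*(p + p) = (p + 1/330)*(2*p) = (1/330 + p)*(2*p) = 2*p*(1/330 + p))
(y(X) - 49583)*((9372 - 1*(-1105)) - 5417) = ((1/165)*34*(1 + 330*34) - 49583)*((9372 - 1*(-1105)) - 5417) = ((1/165)*34*(1 + 11220) - 49583)*((9372 + 1105) - 5417) = ((1/165)*34*11221 - 49583)*(10477 - 5417) = (381514/165 - 49583)*5060 = -7799681/165*5060 = -717570652/3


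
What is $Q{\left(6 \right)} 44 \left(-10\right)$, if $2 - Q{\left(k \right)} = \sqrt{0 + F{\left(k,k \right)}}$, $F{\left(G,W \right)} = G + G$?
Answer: $-880 + 880 \sqrt{3} \approx 644.21$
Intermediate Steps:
$F{\left(G,W \right)} = 2 G$
$Q{\left(k \right)} = 2 - \sqrt{2} \sqrt{k}$ ($Q{\left(k \right)} = 2 - \sqrt{0 + 2 k} = 2 - \sqrt{2 k} = 2 - \sqrt{2} \sqrt{k}$)
$Q{\left(6 \right)} 44 \left(-10\right) = \left(2 - \sqrt{2} \sqrt{6}\right) 44 \left(-10\right) = \left(2 - 2 \sqrt{3}\right) 44 \left(-10\right) = \left(88 - 88 \sqrt{3}\right) \left(-10\right) = -880 + 880 \sqrt{3}$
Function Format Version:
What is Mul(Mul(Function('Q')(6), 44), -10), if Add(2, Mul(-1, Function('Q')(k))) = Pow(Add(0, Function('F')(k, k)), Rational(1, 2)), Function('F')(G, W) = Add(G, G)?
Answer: Add(-880, Mul(880, Pow(3, Rational(1, 2)))) ≈ 644.21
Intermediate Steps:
Function('F')(G, W) = Mul(2, G)
Function('Q')(k) = Add(2, Mul(-1, Pow(2, Rational(1, 2)), Pow(k, Rational(1, 2)))) (Function('Q')(k) = Add(2, Mul(-1, Pow(Add(0, Mul(2, k)), Rational(1, 2)))) = Add(2, Mul(-1, Pow(Mul(2, k), Rational(1, 2)))) = Add(2, Mul(-1, Mul(Pow(2, Rational(1, 2)), Pow(k, Rational(1, 2))))) = Add(2, Mul(-1, Pow(2, Rational(1, 2)), Pow(k, Rational(1, 2)))))
Mul(Mul(Function('Q')(6), 44), -10) = Mul(Mul(Add(2, Mul(-1, Pow(2, Rational(1, 2)), Pow(6, Rational(1, 2)))), 44), -10) = Mul(Mul(Add(2, Mul(-2, Pow(3, Rational(1, 2)))), 44), -10) = Mul(Add(88, Mul(-88, Pow(3, Rational(1, 2)))), -10) = Add(-880, Mul(880, Pow(3, Rational(1, 2))))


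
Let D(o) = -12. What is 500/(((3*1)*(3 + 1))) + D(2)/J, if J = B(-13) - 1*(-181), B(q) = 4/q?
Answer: 32573/783 ≈ 41.600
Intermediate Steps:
J = 2349/13 (J = 4/(-13) - 1*(-181) = 4*(-1/13) + 181 = -4/13 + 181 = 2349/13 ≈ 180.69)
500/(((3*1)*(3 + 1))) + D(2)/J = 500/(((3*1)*(3 + 1))) - 12/2349/13 = 500/((3*4)) - 12*13/2349 = 500/12 - 52/783 = 500*(1/12) - 52/783 = 125/3 - 52/783 = 32573/783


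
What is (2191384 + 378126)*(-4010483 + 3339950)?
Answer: -1722941248830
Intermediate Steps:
(2191384 + 378126)*(-4010483 + 3339950) = 2569510*(-670533) = -1722941248830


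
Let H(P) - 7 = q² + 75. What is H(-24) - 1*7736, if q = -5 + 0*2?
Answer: -7629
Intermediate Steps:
q = -5 (q = -5 + 0 = -5)
H(P) = 107 (H(P) = 7 + ((-5)² + 75) = 7 + (25 + 75) = 7 + 100 = 107)
H(-24) - 1*7736 = 107 - 1*7736 = 107 - 7736 = -7629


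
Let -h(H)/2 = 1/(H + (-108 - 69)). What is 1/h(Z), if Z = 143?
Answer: 17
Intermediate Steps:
h(H) = -2/(-177 + H) (h(H) = -2/(H + (-108 - 69)) = -2/(H - 177) = -2/(-177 + H))
1/h(Z) = 1/(-2/(-177 + 143)) = 1/(-2/(-34)) = 1/(-2*(-1/34)) = 1/(1/17) = 17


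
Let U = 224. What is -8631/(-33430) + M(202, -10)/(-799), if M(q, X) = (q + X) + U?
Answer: -7010711/26710570 ≈ -0.26247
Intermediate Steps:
M(q, X) = 224 + X + q (M(q, X) = (q + X) + 224 = (X + q) + 224 = 224 + X + q)
-8631/(-33430) + M(202, -10)/(-799) = -8631/(-33430) + (224 - 10 + 202)/(-799) = -8631*(-1/33430) + 416*(-1/799) = 8631/33430 - 416/799 = -7010711/26710570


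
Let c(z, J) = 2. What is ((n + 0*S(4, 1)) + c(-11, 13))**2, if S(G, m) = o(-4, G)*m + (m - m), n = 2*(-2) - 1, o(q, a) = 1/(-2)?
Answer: 9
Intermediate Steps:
o(q, a) = -1/2
n = -5 (n = -4 - 1 = -5)
S(G, m) = -m/2 (S(G, m) = -m/2 + (m - m) = -m/2 + 0 = -m/2)
((n + 0*S(4, 1)) + c(-11, 13))**2 = ((-5 + 0*(-1/2*1)) + 2)**2 = ((-5 + 0*(-1/2)) + 2)**2 = ((-5 + 0) + 2)**2 = (-5 + 2)**2 = (-3)**2 = 9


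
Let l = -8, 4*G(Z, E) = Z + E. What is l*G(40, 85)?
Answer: -250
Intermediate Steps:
G(Z, E) = E/4 + Z/4 (G(Z, E) = (Z + E)/4 = (E + Z)/4 = E/4 + Z/4)
l*G(40, 85) = -8*((¼)*85 + (¼)*40) = -8*(85/4 + 10) = -8*125/4 = -250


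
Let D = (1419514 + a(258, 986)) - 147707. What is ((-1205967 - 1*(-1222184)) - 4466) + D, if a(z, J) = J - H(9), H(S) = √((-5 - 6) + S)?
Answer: 1284544 - I*√2 ≈ 1.2845e+6 - 1.4142*I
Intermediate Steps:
H(S) = √(-11 + S)
a(z, J) = J - I*√2 (a(z, J) = J - √(-11 + 9) = J - √(-2) = J - I*√2)
D = 1272793 - I*√2 (D = (1419514 + (986 - I*√2)) - 147707 = (1420500 - I*√2) - 147707 = 1272793 - I*√2 ≈ 1.2728e+6 - 1.4142*I)
((-1205967 - 1*(-1222184)) - 4466) + D = ((-1205967 - 1*(-1222184)) - 4466) + (1272793 - I*√2) = ((-1205967 + 1222184) - 4466) + (1272793 - I*√2) = (16217 - 4466) + (1272793 - I*√2) = 11751 + (1272793 - I*√2) = 1284544 - I*√2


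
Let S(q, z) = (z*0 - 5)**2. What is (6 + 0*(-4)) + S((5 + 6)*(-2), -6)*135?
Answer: 3381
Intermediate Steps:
S(q, z) = 25 (S(q, z) = (0 - 5)**2 = (-5)**2 = 25)
(6 + 0*(-4)) + S((5 + 6)*(-2), -6)*135 = (6 + 0*(-4)) + 25*135 = (6 + 0) + 3375 = 6 + 3375 = 3381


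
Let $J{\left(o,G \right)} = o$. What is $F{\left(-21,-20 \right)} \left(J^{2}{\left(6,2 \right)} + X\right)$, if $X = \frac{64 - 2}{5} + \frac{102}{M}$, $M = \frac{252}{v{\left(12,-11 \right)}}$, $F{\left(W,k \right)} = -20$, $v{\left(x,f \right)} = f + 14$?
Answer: $- \frac{6946}{7} \approx -992.29$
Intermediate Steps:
$v{\left(x,f \right)} = 14 + f$
$M = 84$ ($M = \frac{252}{14 - 11} = \frac{252}{3} = 252 \cdot \frac{1}{3} = 84$)
$X = \frac{953}{70}$ ($X = \frac{64 - 2}{5} + \frac{102}{84} = 62 \cdot \frac{1}{5} + 102 \cdot \frac{1}{84} = \frac{62}{5} + \frac{17}{14} = \frac{953}{70} \approx 13.614$)
$F{\left(-21,-20 \right)} \left(J^{2}{\left(6,2 \right)} + X\right) = - 20 \left(6^{2} + \frac{953}{70}\right) = - 20 \left(36 + \frac{953}{70}\right) = \left(-20\right) \frac{3473}{70} = - \frac{6946}{7}$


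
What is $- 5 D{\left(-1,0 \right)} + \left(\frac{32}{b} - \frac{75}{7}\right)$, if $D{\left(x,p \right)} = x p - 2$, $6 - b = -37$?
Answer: $\frac{9}{301} \approx 0.0299$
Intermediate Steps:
$b = 43$ ($b = 6 - -37 = 6 + 37 = 43$)
$D{\left(x,p \right)} = -2 + p x$ ($D{\left(x,p \right)} = p x - 2 = -2 + p x$)
$- 5 D{\left(-1,0 \right)} + \left(\frac{32}{b} - \frac{75}{7}\right) = - 5 \left(-2 + 0 \left(-1\right)\right) + \left(\frac{32}{43} - \frac{75}{7}\right) = - 5 \left(-2 + 0\right) + \left(32 \cdot \frac{1}{43} - \frac{75}{7}\right) = \left(-5\right) \left(-2\right) + \left(\frac{32}{43} - \frac{75}{7}\right) = 10 - \frac{3001}{301} = \frac{9}{301}$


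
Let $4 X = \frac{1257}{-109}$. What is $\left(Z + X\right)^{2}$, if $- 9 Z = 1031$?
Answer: $\frac{212363367241}{15397776} \approx 13792.0$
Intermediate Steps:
$Z = - \frac{1031}{9}$ ($Z = \left(- \frac{1}{9}\right) 1031 = - \frac{1031}{9} \approx -114.56$)
$X = - \frac{1257}{436}$ ($X = \frac{1257 \frac{1}{-109}}{4} = \frac{1257 \left(- \frac{1}{109}\right)}{4} = \frac{1}{4} \left(- \frac{1257}{109}\right) = - \frac{1257}{436} \approx -2.883$)
$\left(Z + X\right)^{2} = \left(- \frac{1031}{9} - \frac{1257}{436}\right)^{2} = \left(- \frac{460829}{3924}\right)^{2} = \frac{212363367241}{15397776}$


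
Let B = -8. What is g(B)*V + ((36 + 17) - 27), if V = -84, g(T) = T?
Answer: 698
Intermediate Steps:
g(B)*V + ((36 + 17) - 27) = -8*(-84) + ((36 + 17) - 27) = 672 + (53 - 27) = 672 + 26 = 698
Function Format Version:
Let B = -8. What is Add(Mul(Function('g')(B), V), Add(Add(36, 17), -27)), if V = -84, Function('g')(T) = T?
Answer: 698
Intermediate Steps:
Add(Mul(Function('g')(B), V), Add(Add(36, 17), -27)) = Add(Mul(-8, -84), Add(Add(36, 17), -27)) = Add(672, Add(53, -27)) = Add(672, 26) = 698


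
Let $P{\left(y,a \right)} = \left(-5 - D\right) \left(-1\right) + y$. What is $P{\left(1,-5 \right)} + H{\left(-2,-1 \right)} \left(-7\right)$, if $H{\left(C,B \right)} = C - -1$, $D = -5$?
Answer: $8$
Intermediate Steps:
$P{\left(y,a \right)} = y$ ($P{\left(y,a \right)} = \left(-5 - -5\right) \left(-1\right) + y = \left(-5 + 5\right) \left(-1\right) + y = 0 \left(-1\right) + y = 0 + y = y$)
$H{\left(C,B \right)} = 1 + C$ ($H{\left(C,B \right)} = C + 1 = 1 + C$)
$P{\left(1,-5 \right)} + H{\left(-2,-1 \right)} \left(-7\right) = 1 + \left(1 - 2\right) \left(-7\right) = 1 - -7 = 1 + 7 = 8$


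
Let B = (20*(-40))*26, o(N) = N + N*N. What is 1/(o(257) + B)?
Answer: 1/45506 ≈ 2.1975e-5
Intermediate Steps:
o(N) = N + N²
B = -20800 (B = -800*26 = -20800)
1/(o(257) + B) = 1/(257*(1 + 257) - 20800) = 1/(257*258 - 20800) = 1/(66306 - 20800) = 1/45506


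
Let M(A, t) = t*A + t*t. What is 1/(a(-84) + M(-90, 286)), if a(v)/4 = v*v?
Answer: 1/84280 ≈ 1.1865e-5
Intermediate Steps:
M(A, t) = t² + A*t (M(A, t) = A*t + t² = t² + A*t)
a(v) = 4*v² (a(v) = 4*(v*v) = 4*v²)
1/(a(-84) + M(-90, 286)) = 1/(4*(-84)² + 286*(-90 + 286)) = 1/(4*7056 + 286*196) = 1/(28224 + 56056) = 1/84280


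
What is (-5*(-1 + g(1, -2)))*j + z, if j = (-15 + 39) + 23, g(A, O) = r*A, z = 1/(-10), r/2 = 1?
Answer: -2351/10 ≈ -235.10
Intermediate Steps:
r = 2 (r = 2*1 = 2)
z = -⅒ ≈ -0.10000
g(A, O) = 2*A
j = 47 (j = 24 + 23 = 47)
(-5*(-1 + g(1, -2)))*j + z = -5*(-1 + 2*1)*47 - ⅒ = -5*(-1 + 2)*47 - ⅒ = -5*1*47 - ⅒ = -5*47 - ⅒ = -235 - ⅒ = -2351/10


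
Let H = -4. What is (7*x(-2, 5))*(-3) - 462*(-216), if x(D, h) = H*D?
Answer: 99624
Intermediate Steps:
x(D, h) = -4*D
(7*x(-2, 5))*(-3) - 462*(-216) = (7*(-4*(-2)))*(-3) - 462*(-216) = (7*8)*(-3) + 99792 = 56*(-3) + 99792 = -168 + 99792 = 99624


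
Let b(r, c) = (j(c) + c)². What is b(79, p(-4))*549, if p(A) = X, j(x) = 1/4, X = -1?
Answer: 4941/16 ≈ 308.81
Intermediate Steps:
j(x) = ¼
p(A) = -1
b(r, c) = (¼ + c)²
b(79, p(-4))*549 = ((1 + 4*(-1))²/16)*549 = ((1 - 4)²/16)*549 = ((1/16)*(-3)²)*549 = ((1/16)*9)*549 = (9/16)*549 = 4941/16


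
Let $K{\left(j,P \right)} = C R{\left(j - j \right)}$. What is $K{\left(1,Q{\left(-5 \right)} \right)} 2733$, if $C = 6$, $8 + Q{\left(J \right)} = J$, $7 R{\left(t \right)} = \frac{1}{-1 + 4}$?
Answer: $\frac{5466}{7} \approx 780.86$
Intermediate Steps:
$R{\left(t \right)} = \frac{1}{21}$ ($R{\left(t \right)} = \frac{1}{7 \left(-1 + 4\right)} = \frac{1}{7 \cdot 3} = \frac{1}{7} \cdot \frac{1}{3} = \frac{1}{21}$)
$Q{\left(J \right)} = -8 + J$
$K{\left(j,P \right)} = \frac{2}{7}$ ($K{\left(j,P \right)} = 6 \cdot \frac{1}{21} = \frac{2}{7}$)
$K{\left(1,Q{\left(-5 \right)} \right)} 2733 = \frac{2}{7} \cdot 2733 = \frac{5466}{7}$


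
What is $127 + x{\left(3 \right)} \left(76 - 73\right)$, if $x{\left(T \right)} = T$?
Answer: $136$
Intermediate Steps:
$127 + x{\left(3 \right)} \left(76 - 73\right) = 127 + 3 \left(76 - 73\right) = 127 + 3 \cdot 3 = 127 + 9 = 136$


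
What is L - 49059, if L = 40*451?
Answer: -31019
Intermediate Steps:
L = 18040
L - 49059 = 18040 - 49059 = -31019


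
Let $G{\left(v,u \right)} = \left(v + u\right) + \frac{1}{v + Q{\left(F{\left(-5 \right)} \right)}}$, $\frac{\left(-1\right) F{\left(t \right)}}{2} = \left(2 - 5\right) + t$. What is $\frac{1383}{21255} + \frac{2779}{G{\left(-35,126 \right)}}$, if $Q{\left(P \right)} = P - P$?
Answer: $\frac{690590349}{22558640} \approx 30.613$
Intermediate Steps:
$F{\left(t \right)} = 6 - 2 t$ ($F{\left(t \right)} = - 2 \left(\left(2 - 5\right) + t\right) = - 2 \left(-3 + t\right) = 6 - 2 t$)
$Q{\left(P \right)} = 0$
$G{\left(v,u \right)} = u + v + \frac{1}{v}$ ($G{\left(v,u \right)} = \left(v + u\right) + \frac{1}{v + 0} = \left(u + v\right) + \frac{1}{v} = u + v + \frac{1}{v}$)
$\frac{1383}{21255} + \frac{2779}{G{\left(-35,126 \right)}} = \frac{1383}{21255} + \frac{2779}{126 - 35 + \frac{1}{-35}} = 1383 \cdot \frac{1}{21255} + \frac{2779}{126 - 35 - \frac{1}{35}} = \frac{461}{7085} + \frac{2779}{\frac{3184}{35}} = \frac{461}{7085} + 2779 \cdot \frac{35}{3184} = \frac{461}{7085} + \frac{97265}{3184} = \frac{690590349}{22558640}$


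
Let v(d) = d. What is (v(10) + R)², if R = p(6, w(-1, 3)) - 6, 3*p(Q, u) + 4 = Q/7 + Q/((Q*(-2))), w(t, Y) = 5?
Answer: 1521/196 ≈ 7.7602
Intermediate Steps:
p(Q, u) = -3/2 + Q/21 (p(Q, u) = -4/3 + (Q/7 + Q/((Q*(-2))))/3 = -4/3 + (Q*(⅐) + Q/((-2*Q)))/3 = -4/3 + (Q/7 + Q*(-1/(2*Q)))/3 = -4/3 + (Q/7 - ½)/3 = -4/3 + (-½ + Q/7)/3 = -4/3 + (-⅙ + Q/21) = -3/2 + Q/21)
R = -101/14 (R = (-3/2 + (1/21)*6) - 6 = (-3/2 + 2/7) - 6 = -17/14 - 6 = -101/14 ≈ -7.2143)
(v(10) + R)² = (10 - 101/14)² = (39/14)² = 1521/196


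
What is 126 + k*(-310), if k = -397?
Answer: 123196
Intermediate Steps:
126 + k*(-310) = 126 - 397*(-310) = 126 + 123070 = 123196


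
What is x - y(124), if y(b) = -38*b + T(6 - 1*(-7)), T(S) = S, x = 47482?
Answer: 52181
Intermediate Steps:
y(b) = 13 - 38*b (y(b) = -38*b + (6 - 1*(-7)) = -38*b + (6 + 7) = -38*b + 13 = 13 - 38*b)
x - y(124) = 47482 - (13 - 38*124) = 47482 - (13 - 4712) = 47482 - 1*(-4699) = 47482 + 4699 = 52181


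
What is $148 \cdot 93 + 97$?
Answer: $13861$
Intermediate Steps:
$148 \cdot 93 + 97 = 13764 + 97 = 13861$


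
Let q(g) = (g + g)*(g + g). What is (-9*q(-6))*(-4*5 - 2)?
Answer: 28512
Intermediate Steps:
q(g) = 4*g² (q(g) = (2*g)*(2*g) = 4*g²)
(-9*q(-6))*(-4*5 - 2) = (-36*(-6)²)*(-4*5 - 2) = (-36*36)*(-20 - 2) = -9*144*(-22) = -1296*(-22) = 28512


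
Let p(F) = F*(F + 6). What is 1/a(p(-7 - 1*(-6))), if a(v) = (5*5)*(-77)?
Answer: -1/1925 ≈ -0.00051948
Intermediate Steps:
p(F) = F*(6 + F)
a(v) = -1925 (a(v) = 25*(-77) = -1925)
1/a(p(-7 - 1*(-6))) = 1/(-1925) = -1/1925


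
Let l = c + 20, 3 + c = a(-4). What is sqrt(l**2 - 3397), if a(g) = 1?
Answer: I*sqrt(3073) ≈ 55.435*I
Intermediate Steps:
c = -2 (c = -3 + 1 = -2)
l = 18 (l = -2 + 20 = 18)
sqrt(l**2 - 3397) = sqrt(18**2 - 3397) = sqrt(324 - 3397) = sqrt(-3073) = I*sqrt(3073)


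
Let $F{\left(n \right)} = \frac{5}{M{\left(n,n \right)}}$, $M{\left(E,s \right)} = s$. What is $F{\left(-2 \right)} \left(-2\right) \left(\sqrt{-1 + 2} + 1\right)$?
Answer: $10$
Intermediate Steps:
$F{\left(n \right)} = \frac{5}{n}$
$F{\left(-2 \right)} \left(-2\right) \left(\sqrt{-1 + 2} + 1\right) = \frac{5}{-2} \left(-2\right) \left(\sqrt{-1 + 2} + 1\right) = 5 \left(- \frac{1}{2}\right) \left(-2\right) \left(\sqrt{1} + 1\right) = \left(- \frac{5}{2}\right) \left(-2\right) \left(1 + 1\right) = 5 \cdot 2 = 10$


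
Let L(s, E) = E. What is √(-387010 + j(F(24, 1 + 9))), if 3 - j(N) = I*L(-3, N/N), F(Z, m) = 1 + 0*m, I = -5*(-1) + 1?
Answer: I*√387013 ≈ 622.1*I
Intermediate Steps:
I = 6 (I = 5 + 1 = 6)
F(Z, m) = 1 (F(Z, m) = 1 + 0 = 1)
j(N) = -3 (j(N) = 3 - 6*N/N = 3 - 6 = -3)
√(-387010 + j(F(24, 1 + 9))) = √(-387010 - 3) = √(-387013) = I*√387013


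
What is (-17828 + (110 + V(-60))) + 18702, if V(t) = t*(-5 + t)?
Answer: 4884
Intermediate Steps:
(-17828 + (110 + V(-60))) + 18702 = (-17828 + (110 - 60*(-5 - 60))) + 18702 = (-17828 + (110 - 60*(-65))) + 18702 = (-17828 + (110 + 3900)) + 18702 = (-17828 + 4010) + 18702 = -13818 + 18702 = 4884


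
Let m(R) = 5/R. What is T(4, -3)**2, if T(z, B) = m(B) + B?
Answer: 196/9 ≈ 21.778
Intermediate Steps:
T(z, B) = B + 5/B (T(z, B) = 5/B + B = B + 5/B)
T(4, -3)**2 = (-3 + 5/(-3))**2 = (-3 + 5*(-1/3))**2 = (-3 - 5/3)**2 = (-14/3)**2 = 196/9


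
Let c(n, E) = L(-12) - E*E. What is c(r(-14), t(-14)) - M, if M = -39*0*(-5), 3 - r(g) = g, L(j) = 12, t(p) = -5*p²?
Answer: -960388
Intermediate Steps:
r(g) = 3 - g
c(n, E) = 12 - E² (c(n, E) = 12 - E*E = 12 - E²)
M = 0 (M = 0*(-5) = 0)
c(r(-14), t(-14)) - M = (12 - (-5*(-14)²)²) - 1*0 = (12 - (-5*196)²) + 0 = (12 - 1*(-980)²) + 0 = (12 - 1*960400) + 0 = (12 - 960400) + 0 = -960388 + 0 = -960388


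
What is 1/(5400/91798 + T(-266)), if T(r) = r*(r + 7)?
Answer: 45899/3162168406 ≈ 1.4515e-5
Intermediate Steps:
T(r) = r*(7 + r)
1/(5400/91798 + T(-266)) = 1/(5400/91798 - 266*(7 - 266)) = 1/(5400*(1/91798) - 266*(-259)) = 1/(2700/45899 + 68894) = 1/(3162168406/45899) = 45899/3162168406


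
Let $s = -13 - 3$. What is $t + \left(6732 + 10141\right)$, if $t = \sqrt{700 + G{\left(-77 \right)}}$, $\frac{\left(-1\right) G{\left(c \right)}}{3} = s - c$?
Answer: $16873 + \sqrt{517} \approx 16896.0$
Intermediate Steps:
$s = -16$ ($s = -13 - 3 = -16$)
$G{\left(c \right)} = 48 + 3 c$ ($G{\left(c \right)} = - 3 \left(-16 - c\right) = 48 + 3 c$)
$t = \sqrt{517}$ ($t = \sqrt{700 + \left(48 + 3 \left(-77\right)\right)} = \sqrt{700 + \left(48 - 231\right)} = \sqrt{700 - 183} = \sqrt{517} \approx 22.738$)
$t + \left(6732 + 10141\right) = \sqrt{517} + \left(6732 + 10141\right) = \sqrt{517} + 16873 = 16873 + \sqrt{517}$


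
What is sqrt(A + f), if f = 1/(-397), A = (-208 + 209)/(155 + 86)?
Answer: 2*sqrt(3731403)/95677 ≈ 0.040379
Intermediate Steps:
A = 1/241 ≈ 0.0041494
f = -1/397 ≈ -0.0025189
sqrt(A + f) = sqrt(1/241 - 1/397) = sqrt(156/95677) = 2*sqrt(3731403)/95677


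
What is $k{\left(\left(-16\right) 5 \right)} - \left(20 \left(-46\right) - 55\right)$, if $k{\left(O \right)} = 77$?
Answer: $1052$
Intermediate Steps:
$k{\left(\left(-16\right) 5 \right)} - \left(20 \left(-46\right) - 55\right) = 77 - \left(20 \left(-46\right) - 55\right) = 77 - \left(-920 - 55\right) = 77 - -975 = 77 + 975 = 1052$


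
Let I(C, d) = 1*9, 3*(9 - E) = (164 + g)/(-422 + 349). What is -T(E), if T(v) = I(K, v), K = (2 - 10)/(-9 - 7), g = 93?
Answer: -9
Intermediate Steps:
K = ½ (K = -8/(-16) = -8*(-1/16) = ½ ≈ 0.50000)
E = 2228/219 (E = 9 - (164 + 93)/(3*(-422 + 349)) = 9 - 257/(3*(-73)) = 9 - 257*(-1)/(3*73) = 9 - ⅓*(-257/73) = 9 + 257/219 = 2228/219 ≈ 10.174)
I(C, d) = 9
T(v) = 9
-T(E) = -1*9 = -9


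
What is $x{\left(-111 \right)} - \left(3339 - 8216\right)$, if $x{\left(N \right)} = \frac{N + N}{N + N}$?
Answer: $4878$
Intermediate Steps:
$x{\left(N \right)} = 1$ ($x{\left(N \right)} = \frac{2 N}{2 N} = 2 N \frac{1}{2 N} = 1$)
$x{\left(-111 \right)} - \left(3339 - 8216\right) = 1 - \left(3339 - 8216\right) = 1 - -4877 = 1 + \left(-490 + 5367\right) = 1 + 4877 = 4878$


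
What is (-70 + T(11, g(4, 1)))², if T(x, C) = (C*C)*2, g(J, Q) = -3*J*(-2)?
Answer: 1170724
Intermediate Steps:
g(J, Q) = 6*J
T(x, C) = 2*C² (T(x, C) = C²*2 = 2*C²)
(-70 + T(11, g(4, 1)))² = (-70 + 2*(6*4)²)² = (-70 + 2*24²)² = (-70 + 2*576)² = (-70 + 1152)² = 1082² = 1170724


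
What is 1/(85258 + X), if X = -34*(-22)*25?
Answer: 1/103958 ≈ 9.6193e-6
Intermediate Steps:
X = 18700 (X = 748*25 = 18700)
1/(85258 + X) = 1/(85258 + 18700) = 1/103958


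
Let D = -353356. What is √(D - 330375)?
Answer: I*√683731 ≈ 826.88*I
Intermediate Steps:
√(D - 330375) = √(-353356 - 330375) = √(-683731) = I*√683731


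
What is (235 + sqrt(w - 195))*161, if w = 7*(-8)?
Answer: 37835 + 161*I*sqrt(251) ≈ 37835.0 + 2550.7*I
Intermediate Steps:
w = -56
(235 + sqrt(w - 195))*161 = (235 + sqrt(-56 - 195))*161 = (235 + sqrt(-251))*161 = (235 + I*sqrt(251))*161 = 37835 + 161*I*sqrt(251)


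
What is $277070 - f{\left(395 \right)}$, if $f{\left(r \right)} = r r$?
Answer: $121045$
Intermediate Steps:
$f{\left(r \right)} = r^{2}$
$277070 - f{\left(395 \right)} = 277070 - 395^{2} = 277070 - 156025 = 121045$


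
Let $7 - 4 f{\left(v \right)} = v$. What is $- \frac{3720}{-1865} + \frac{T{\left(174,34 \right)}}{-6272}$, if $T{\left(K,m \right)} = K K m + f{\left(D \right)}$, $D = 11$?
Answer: $- \frac{379293491}{2339456} \approx -162.13$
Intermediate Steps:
$f{\left(v \right)} = \frac{7}{4} - \frac{v}{4}$
$T{\left(K,m \right)} = -1 + m K^{2}$ ($T{\left(K,m \right)} = K K m + \left(\frac{7}{4} - \frac{11}{4}\right) = K^{2} m + \left(\frac{7}{4} - \frac{11}{4}\right) = m K^{2} - 1 = -1 + m K^{2}$)
$- \frac{3720}{-1865} + \frac{T{\left(174,34 \right)}}{-6272} = - \frac{3720}{-1865} + \frac{-1 + 34 \cdot 174^{2}}{-6272} = \left(-3720\right) \left(- \frac{1}{1865}\right) + \left(-1 + 34 \cdot 30276\right) \left(- \frac{1}{6272}\right) = \frac{744}{373} + \left(-1 + 1029384\right) \left(- \frac{1}{6272}\right) = \frac{744}{373} + 1029383 \left(- \frac{1}{6272}\right) = \frac{744}{373} - \frac{1029383}{6272} = - \frac{379293491}{2339456}$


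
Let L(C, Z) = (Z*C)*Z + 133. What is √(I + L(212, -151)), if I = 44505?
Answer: 15*√21682 ≈ 2208.7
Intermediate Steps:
L(C, Z) = 133 + C*Z² (L(C, Z) = (C*Z)*Z + 133 = C*Z² + 133 = 133 + C*Z²)
√(I + L(212, -151)) = √(44505 + (133 + 212*(-151)²)) = √(44505 + (133 + 212*22801)) = √(44505 + (133 + 4833812)) = √(44505 + 4833945) = √4878450 = 15*√21682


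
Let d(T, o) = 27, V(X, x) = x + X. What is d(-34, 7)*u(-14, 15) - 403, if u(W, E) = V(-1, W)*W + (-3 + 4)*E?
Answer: 5672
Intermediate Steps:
V(X, x) = X + x
u(W, E) = E + W*(-1 + W) (u(W, E) = (-1 + W)*W + (-3 + 4)*E = W*(-1 + W) + 1*E = W*(-1 + W) + E = E + W*(-1 + W))
d(-34, 7)*u(-14, 15) - 403 = 27*(15 - 14*(-1 - 14)) - 403 = 27*(15 - 14*(-15)) - 403 = 27*(15 + 210) - 403 = 27*225 - 403 = 6075 - 403 = 5672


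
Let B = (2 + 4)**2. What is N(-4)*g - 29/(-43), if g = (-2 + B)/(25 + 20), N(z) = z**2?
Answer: 24697/1935 ≈ 12.763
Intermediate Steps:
B = 36 (B = 6**2 = 36)
g = 34/45 (g = (-2 + 36)/(25 + 20) = 34/45 ≈ 0.75556)
N(-4)*g - 29/(-43) = (-4)**2*(34/45) - 29/(-43) = 16*(34/45) - 29*(-1/43) = 544/45 + 29/43 = 24697/1935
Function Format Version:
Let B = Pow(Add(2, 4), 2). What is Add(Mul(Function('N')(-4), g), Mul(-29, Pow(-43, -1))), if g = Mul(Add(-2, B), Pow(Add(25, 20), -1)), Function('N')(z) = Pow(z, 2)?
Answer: Rational(24697, 1935) ≈ 12.763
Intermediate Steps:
B = 36 (B = Pow(6, 2) = 36)
g = Rational(34, 45) (g = Mul(Add(-2, 36), Pow(Add(25, 20), -1)) = Mul(34, Pow(45, -1)) = Mul(34, Rational(1, 45)) = Rational(34, 45) ≈ 0.75556)
Add(Mul(Function('N')(-4), g), Mul(-29, Pow(-43, -1))) = Add(Mul(Pow(-4, 2), Rational(34, 45)), Mul(-29, Pow(-43, -1))) = Add(Mul(16, Rational(34, 45)), Mul(-29, Rational(-1, 43))) = Add(Rational(544, 45), Rational(29, 43)) = Rational(24697, 1935)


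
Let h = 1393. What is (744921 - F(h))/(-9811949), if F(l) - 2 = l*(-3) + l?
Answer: -106815/1401707 ≈ -0.076203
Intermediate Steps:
F(l) = 2 - 2*l (F(l) = 2 + (l*(-3) + l) = 2 + (-3*l + l) = 2 - 2*l)
(744921 - F(h))/(-9811949) = (744921 - (2 - 2*1393))/(-9811949) = (744921 - (2 - 2786))*(-1/9811949) = (744921 - 1*(-2784))*(-1/9811949) = (744921 + 2784)*(-1/9811949) = 747705*(-1/9811949) = -106815/1401707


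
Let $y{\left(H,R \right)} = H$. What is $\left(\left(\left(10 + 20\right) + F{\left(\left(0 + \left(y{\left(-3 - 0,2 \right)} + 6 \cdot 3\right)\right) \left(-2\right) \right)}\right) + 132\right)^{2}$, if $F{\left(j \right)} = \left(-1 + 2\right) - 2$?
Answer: $25921$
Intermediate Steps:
$F{\left(j \right)} = -1$ ($F{\left(j \right)} = 1 - 2 = -1$)
$\left(\left(\left(10 + 20\right) + F{\left(\left(0 + \left(y{\left(-3 - 0,2 \right)} + 6 \cdot 3\right)\right) \left(-2\right) \right)}\right) + 132\right)^{2} = \left(\left(\left(10 + 20\right) - 1\right) + 132\right)^{2} = \left(\left(30 - 1\right) + 132\right)^{2} = \left(29 + 132\right)^{2} = 161^{2} = 25921$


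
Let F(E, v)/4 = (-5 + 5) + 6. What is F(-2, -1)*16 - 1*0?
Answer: 384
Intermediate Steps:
F(E, v) = 24 (F(E, v) = 4*((-5 + 5) + 6) = 4*(0 + 6) = 4*6 = 24)
F(-2, -1)*16 - 1*0 = 24*16 - 1*0 = 384 + 0 = 384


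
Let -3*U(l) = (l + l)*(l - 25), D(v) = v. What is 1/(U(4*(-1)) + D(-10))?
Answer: -3/262 ≈ -0.011450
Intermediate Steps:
U(l) = -2*l*(-25 + l)/3 (U(l) = -(l + l)*(l - 25)/3 = -2*l*(-25 + l)/3)
1/(U(4*(-1)) + D(-10)) = 1/(2*(4*(-1))*(25 - 4*(-1))/3 - 10) = 1/((⅔)*(-4)*(25 - 1*(-4)) - 10) = 1/((⅔)*(-4)*(25 + 4) - 10) = 1/((⅔)*(-4)*29 - 10) = 1/(-232/3 - 10) = 1/(-262/3) = -3/262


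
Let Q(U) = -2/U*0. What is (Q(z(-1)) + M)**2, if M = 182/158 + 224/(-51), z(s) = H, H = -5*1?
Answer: 170433025/16232841 ≈ 10.499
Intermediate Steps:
H = -5
z(s) = -5
Q(U) = 0
M = -13055/4029 (M = 182*(1/158) + 224*(-1/51) = 91/79 - 224/51 = -13055/4029 ≈ -3.2403)
(Q(z(-1)) + M)**2 = (0 - 13055/4029)**2 = (-13055/4029)**2 = 170433025/16232841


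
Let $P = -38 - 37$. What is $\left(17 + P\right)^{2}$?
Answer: $3364$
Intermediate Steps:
$P = -75$ ($P = -38 - 37 = -75$)
$\left(17 + P\right)^{2} = \left(17 - 75\right)^{2} = \left(-58\right)^{2} = 3364$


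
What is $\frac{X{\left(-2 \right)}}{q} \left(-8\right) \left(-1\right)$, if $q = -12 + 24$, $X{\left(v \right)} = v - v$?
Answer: $0$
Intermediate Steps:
$X{\left(v \right)} = 0$
$q = 12$
$\frac{X{\left(-2 \right)}}{q} \left(-8\right) \left(-1\right) = \frac{0}{12} \left(-8\right) \left(-1\right) = 0 \cdot \frac{1}{12} \left(-8\right) \left(-1\right) = 0 \left(-8\right) \left(-1\right) = 0 \left(-1\right) = 0$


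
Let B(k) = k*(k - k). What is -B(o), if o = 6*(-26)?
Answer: 0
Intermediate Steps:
o = -156
B(k) = 0 (B(k) = k*0 = 0)
-B(o) = -1*0 = 0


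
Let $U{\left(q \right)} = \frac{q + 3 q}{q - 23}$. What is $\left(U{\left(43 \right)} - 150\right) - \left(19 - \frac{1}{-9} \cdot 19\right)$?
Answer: $- \frac{7313}{45} \approx -162.51$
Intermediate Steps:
$U{\left(q \right)} = \frac{4 q}{-23 + q}$
$\left(U{\left(43 \right)} - 150\right) - \left(19 - \frac{1}{-9} \cdot 19\right) = \left(4 \cdot 43 \frac{1}{-23 + 43} - 150\right) - \left(19 - \frac{1}{-9} \cdot 19\right) = \left(4 \cdot 43 \cdot \frac{1}{20} - 150\right) - \frac{190}{9} = \left(\frac{43}{5} - 150\right) - \frac{190}{9} = - \frac{707}{5} - \frac{190}{9} = - \frac{7313}{45}$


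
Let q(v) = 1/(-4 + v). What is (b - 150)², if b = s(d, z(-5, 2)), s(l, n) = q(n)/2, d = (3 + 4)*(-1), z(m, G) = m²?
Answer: 39677401/1764 ≈ 22493.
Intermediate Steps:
d = -7 (d = 7*(-1) = -7)
s(l, n) = 1/(2*(-4 + n)) (s(l, n) = 1/((-4 + n)*2) = (½)/(-4 + n) = 1/(2*(-4 + n)))
b = 1/42 (b = 1/(2*(-4 + (-5)²)) = 1/(2*(-4 + 25)) = (½)/21 = (½)*(1/21) = 1/42 ≈ 0.023810)
(b - 150)² = (1/42 - 150)² = (-6299/42)² = 39677401/1764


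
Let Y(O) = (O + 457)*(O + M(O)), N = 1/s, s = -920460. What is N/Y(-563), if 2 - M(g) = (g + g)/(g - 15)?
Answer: -289/15873656701920 ≈ -1.8206e-11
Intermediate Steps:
M(g) = 2 - 2*g/(-15 + g) (M(g) = 2 - (g + g)/(g - 15) = 2 - 2*g/(-15 + g))
N = -1/920460 (N = 1/(-920460) = -1/920460 ≈ -1.0864e-6)
Y(O) = (457 + O)*(O - 30/(-15 + O)) (Y(O) = (O + 457)*(O - 30/(-15 + O)) = (457 + O)*(O - 30/(-15 + O)))
N/Y(-563) = -(-15 - 563)/(-13710 - 30*(-563) - 563*(-15 - 563)*(457 - 563))/920460 = -(-578/(-13710 + 16890 - 563*(-578)*(-106)))/920460 = -(-578/(-13710 + 16890 - 34493884))/920460 = -1/(920460*((-1/578*(-34490704)))) = -1/(920460*17245352/289) = -1/920460*289/17245352 = -289/15873656701920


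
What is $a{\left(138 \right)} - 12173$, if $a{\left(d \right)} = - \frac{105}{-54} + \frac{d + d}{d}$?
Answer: $- \frac{219043}{18} \approx -12169.0$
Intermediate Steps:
$a{\left(d \right)} = \frac{71}{18}$ ($a{\left(d \right)} = \left(-105\right) \left(- \frac{1}{54}\right) + \frac{2 d}{d} = \frac{35}{18} + 2 = \frac{71}{18}$)
$a{\left(138 \right)} - 12173 = \frac{71}{18} - 12173 = - \frac{219043}{18}$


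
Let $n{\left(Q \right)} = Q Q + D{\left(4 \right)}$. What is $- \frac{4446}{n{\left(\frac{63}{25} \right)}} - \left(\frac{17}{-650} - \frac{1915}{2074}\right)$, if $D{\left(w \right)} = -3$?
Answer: $- \frac{155973022427}{117621725} \approx -1326.1$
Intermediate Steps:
$n{\left(Q \right)} = -3 + Q^{2}$ ($n{\left(Q \right)} = Q Q - 3 = Q^{2} - 3 = -3 + Q^{2}$)
$- \frac{4446}{n{\left(\frac{63}{25} \right)}} - \left(\frac{17}{-650} - \frac{1915}{2074}\right) = - \frac{4446}{-3 + \left(\frac{63}{25}\right)^{2}} - \left(\frac{17}{-650} - \frac{1915}{2074}\right) = - \frac{4446}{-3 + \left(63 \cdot \frac{1}{25}\right)^{2}} - \left(17 \left(- \frac{1}{650}\right) - \frac{1915}{2074}\right) = - \frac{4446}{-3 + \left(\frac{63}{25}\right)^{2}} - \left(- \frac{17}{650} - \frac{1915}{2074}\right) = - \frac{4446}{-3 + \frac{3969}{625}} - - \frac{320002}{337025} = - \frac{4446}{\frac{2094}{625}} + \frac{320002}{337025} = \left(-4446\right) \frac{625}{2094} + \frac{320002}{337025} = - \frac{463125}{349} + \frac{320002}{337025} = - \frac{155973022427}{117621725}$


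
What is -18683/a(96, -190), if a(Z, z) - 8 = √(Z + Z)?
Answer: 18683/16 - 18683*√3/16 ≈ -854.81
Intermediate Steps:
a(Z, z) = 8 + √2*√Z (a(Z, z) = 8 + √(Z + Z) = 8 + √(2*Z) = 8 + √2*√Z)
-18683/a(96, -190) = -18683/(8 + √2*√96) = -18683/(8 + √2*(4*√6)) = -18683/(8 + 8*√3)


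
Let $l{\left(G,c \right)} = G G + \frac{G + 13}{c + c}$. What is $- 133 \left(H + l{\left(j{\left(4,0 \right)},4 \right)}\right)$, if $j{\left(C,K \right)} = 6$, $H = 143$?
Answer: $- \frac{192983}{8} \approx -24123.0$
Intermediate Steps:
$l{\left(G,c \right)} = G^{2} + \frac{13 + G}{2 c}$
$- 133 \left(H + l{\left(j{\left(4,0 \right)},4 \right)}\right) = - 133 \left(143 + \frac{13 + 6 + 2 \cdot 4 \cdot 6^{2}}{2 \cdot 4}\right) = - 133 \left(143 + \frac{1}{2} \cdot \frac{1}{4} \left(13 + 6 + 2 \cdot 4 \cdot 36\right)\right) = - 133 \left(143 + \frac{1}{2} \cdot \frac{1}{4} \left(13 + 6 + 288\right)\right) = - 133 \left(143 + \frac{1}{2} \cdot \frac{1}{4} \cdot 307\right) = - 133 \left(143 + \frac{307}{8}\right) = \left(-133\right) \frac{1451}{8} = - \frac{192983}{8}$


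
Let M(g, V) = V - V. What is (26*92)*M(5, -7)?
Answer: 0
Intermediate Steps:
M(g, V) = 0
(26*92)*M(5, -7) = (26*92)*0 = 2392*0 = 0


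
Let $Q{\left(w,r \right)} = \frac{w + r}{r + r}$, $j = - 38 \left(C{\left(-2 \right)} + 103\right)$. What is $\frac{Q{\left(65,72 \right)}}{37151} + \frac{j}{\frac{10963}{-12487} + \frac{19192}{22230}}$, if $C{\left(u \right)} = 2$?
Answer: $\frac{2962603112783376341}{10851918255792} \approx 2.73 \cdot 10^{5}$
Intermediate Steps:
$j = -3990$ ($j = - 38 \left(2 + 103\right) = \left(-38\right) 105 = -3990$)
$Q{\left(w,r \right)} = \frac{r + w}{2 r}$
$\frac{Q{\left(65,72 \right)}}{37151} + \frac{j}{\frac{10963}{-12487} + \frac{19192}{22230}} = \frac{\frac{1}{2} \cdot \frac{1}{72} \left(72 + 65\right)}{37151} - \frac{3990}{\frac{10963}{-12487} + \frac{19192}{22230}} = \frac{1}{2} \cdot \frac{1}{72} \cdot 137 \cdot \frac{1}{37151} - \frac{3990}{10963 \left(- \frac{1}{12487}\right) + 19192 \cdot \frac{1}{22230}} = \frac{137}{144} \cdot \frac{1}{37151} - \frac{3990}{- \frac{10963}{12487} + \frac{9596}{11115}} = \frac{137}{5349744} - \frac{3990}{- \frac{2028493}{138793005}} = \frac{137}{5349744} - - \frac{553784089950}{2028493} = \frac{137}{5349744} + \frac{553784089950}{2028493} = \frac{2962603112783376341}{10851918255792}$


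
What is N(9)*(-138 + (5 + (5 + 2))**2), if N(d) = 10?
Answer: 60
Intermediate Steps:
N(9)*(-138 + (5 + (5 + 2))**2) = 10*(-138 + (5 + (5 + 2))**2) = 10*(-138 + (5 + 7)**2) = 10*(-138 + 12**2) = 10*(-138 + 144) = 10*6 = 60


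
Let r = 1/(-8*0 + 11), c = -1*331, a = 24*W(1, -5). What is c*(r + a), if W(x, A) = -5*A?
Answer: -2184931/11 ≈ -1.9863e+5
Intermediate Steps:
a = 600 (a = 24*(-5*(-5)) = 24*25 = 600)
c = -331
r = 1/11 (r = 1/(0 + 11) = 1/11 ≈ 0.090909)
c*(r + a) = -331*(1/11 + 600) = -331*6601/11 = -2184931/11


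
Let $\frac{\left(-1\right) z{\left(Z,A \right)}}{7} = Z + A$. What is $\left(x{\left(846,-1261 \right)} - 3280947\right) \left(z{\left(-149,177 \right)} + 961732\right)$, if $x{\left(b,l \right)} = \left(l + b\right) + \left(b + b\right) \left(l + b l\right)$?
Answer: $-1740813549275136$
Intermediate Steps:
$z{\left(Z,A \right)} = - 7 A - 7 Z$ ($z{\left(Z,A \right)} = - 7 \left(Z + A\right) = - 7 \left(A + Z\right) = - 7 A - 7 Z$)
$x{\left(b,l \right)} = b + l + 2 b \left(l + b l\right)$ ($x{\left(b,l \right)} = \left(b + l\right) + 2 b \left(l + b l\right) = b + l + 2 b \left(l + b l\right)$)
$\left(x{\left(846,-1261 \right)} - 3280947\right) \left(z{\left(-149,177 \right)} + 961732\right) = \left(\left(846 - 1261 + 2 \cdot 846 \left(-1261\right) + 2 \left(-1261\right) 846^{2}\right) - 3280947\right) \left(\left(\left(-7\right) 177 - -1043\right) + 961732\right) = \left(\left(846 - 1261 - 2133612 + 2 \left(-1261\right) 715716\right) - 3280947\right) \left(\left(-1239 + 1043\right) + 961732\right) = \left(\left(846 - 1261 - 2133612 - 1805035752\right) - 3280947\right) \left(-196 + 961732\right) = \left(-1807169779 - 3280947\right) 961536 = \left(-1810450726\right) 961536 = -1740813549275136$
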